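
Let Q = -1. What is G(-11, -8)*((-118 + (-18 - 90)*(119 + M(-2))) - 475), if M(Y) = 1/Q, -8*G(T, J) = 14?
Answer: 93359/4 ≈ 23340.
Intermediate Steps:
G(T, J) = -7/4 (G(T, J) = -1/8*14 = -7/4)
M(Y) = -1 (M(Y) = 1/(-1) = -1)
G(-11, -8)*((-118 + (-18 - 90)*(119 + M(-2))) - 475) = -7*((-118 + (-18 - 90)*(119 - 1)) - 475)/4 = -7*((-118 - 108*118) - 475)/4 = -7*((-118 - 12744) - 475)/4 = -7*(-12862 - 475)/4 = -7/4*(-13337) = 93359/4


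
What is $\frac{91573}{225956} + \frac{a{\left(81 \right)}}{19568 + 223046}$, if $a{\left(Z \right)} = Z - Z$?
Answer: $\frac{91573}{225956} \approx 0.40527$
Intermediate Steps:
$a{\left(Z \right)} = 0$
$\frac{91573}{225956} + \frac{a{\left(81 \right)}}{19568 + 223046} = \frac{91573}{225956} + \frac{0}{19568 + 223046} = 91573 \cdot \frac{1}{225956} + \frac{0}{242614} = \frac{91573}{225956} + 0 \cdot \frac{1}{242614} = \frac{91573}{225956} + 0 = \frac{91573}{225956}$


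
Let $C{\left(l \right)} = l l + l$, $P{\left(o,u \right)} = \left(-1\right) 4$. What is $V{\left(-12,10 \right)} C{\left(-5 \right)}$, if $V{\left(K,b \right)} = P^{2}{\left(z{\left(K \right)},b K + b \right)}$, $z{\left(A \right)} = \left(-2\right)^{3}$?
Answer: $320$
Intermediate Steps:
$z{\left(A \right)} = -8$
$P{\left(o,u \right)} = -4$
$V{\left(K,b \right)} = 16$ ($V{\left(K,b \right)} = \left(-4\right)^{2} = 16$)
$C{\left(l \right)} = l + l^{2}$ ($C{\left(l \right)} = l^{2} + l = l + l^{2}$)
$V{\left(-12,10 \right)} C{\left(-5 \right)} = 16 \left(- 5 \left(1 - 5\right)\right) = 16 \left(\left(-5\right) \left(-4\right)\right) = 16 \cdot 20 = 320$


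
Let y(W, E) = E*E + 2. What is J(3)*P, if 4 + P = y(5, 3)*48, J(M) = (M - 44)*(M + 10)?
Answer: -279292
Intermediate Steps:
J(M) = (-44 + M)*(10 + M)
y(W, E) = 2 + E² (y(W, E) = E² + 2 = 2 + E²)
P = 524 (P = -4 + (2 + 3²)*48 = -4 + (2 + 9)*48 = -4 + 11*48 = -4 + 528 = 524)
J(3)*P = (-440 + 3² - 34*3)*524 = (-440 + 9 - 102)*524 = -533*524 = -279292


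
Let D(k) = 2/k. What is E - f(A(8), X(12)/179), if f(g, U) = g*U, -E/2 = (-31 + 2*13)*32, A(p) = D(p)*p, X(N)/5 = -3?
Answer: 57310/179 ≈ 320.17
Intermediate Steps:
X(N) = -15 (X(N) = 5*(-3) = -15)
A(p) = 2 (A(p) = (2/p)*p = 2)
E = 320 (E = -2*(-31 + 2*13)*32 = -2*(-31 + 26)*32 = -(-10)*32 = -2*(-160) = 320)
f(g, U) = U*g
E - f(A(8), X(12)/179) = 320 - (-15/179)*2 = 320 - (-15*1/179)*2 = 320 - (-15)*2/179 = 320 - 1*(-30/179) = 320 + 30/179 = 57310/179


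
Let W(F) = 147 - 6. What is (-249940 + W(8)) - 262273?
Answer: -512072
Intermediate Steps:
W(F) = 141
(-249940 + W(8)) - 262273 = (-249940 + 141) - 262273 = -249799 - 262273 = -512072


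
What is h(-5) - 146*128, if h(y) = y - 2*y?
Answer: -18683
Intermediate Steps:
h(y) = -y
h(-5) - 146*128 = -1*(-5) - 146*128 = 5 - 18688 = -18683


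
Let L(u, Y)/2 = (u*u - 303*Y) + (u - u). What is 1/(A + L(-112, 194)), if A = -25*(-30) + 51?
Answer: -1/91675 ≈ -1.0908e-5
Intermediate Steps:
L(u, Y) = -606*Y + 2*u² (L(u, Y) = 2*((u*u - 303*Y) + (u - u)) = 2*((u² - 303*Y) + 0) = 2*(u² - 303*Y) = -606*Y + 2*u²)
A = 801 (A = 750 + 51 = 801)
1/(A + L(-112, 194)) = 1/(801 + (-606*194 + 2*(-112)²)) = 1/(801 + (-117564 + 2*12544)) = 1/(801 + (-117564 + 25088)) = 1/(801 - 92476) = 1/(-91675) = -1/91675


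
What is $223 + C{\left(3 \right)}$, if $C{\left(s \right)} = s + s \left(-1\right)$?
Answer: $223$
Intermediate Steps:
$C{\left(s \right)} = 0$ ($C{\left(s \right)} = s - s = 0$)
$223 + C{\left(3 \right)} = 223 + 0 = 223$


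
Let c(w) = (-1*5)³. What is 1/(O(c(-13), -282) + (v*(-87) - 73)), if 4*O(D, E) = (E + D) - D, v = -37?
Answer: 2/6151 ≈ 0.00032515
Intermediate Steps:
c(w) = -125 (c(w) = (-5)³ = -125)
O(D, E) = E/4 (O(D, E) = ((E + D) - D)/4 = ((D + E) - D)/4 = E/4)
1/(O(c(-13), -282) + (v*(-87) - 73)) = 1/((¼)*(-282) + (-37*(-87) - 73)) = 1/(-141/2 + (3219 - 73)) = 1/(-141/2 + 3146) = 1/(6151/2) = 2/6151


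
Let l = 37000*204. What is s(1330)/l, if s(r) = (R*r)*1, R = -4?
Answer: -133/188700 ≈ -0.00070482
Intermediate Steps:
l = 7548000
s(r) = -4*r (s(r) = -4*r*1 = -4*r)
s(1330)/l = -4*1330/7548000 = -5320*1/7548000 = -133/188700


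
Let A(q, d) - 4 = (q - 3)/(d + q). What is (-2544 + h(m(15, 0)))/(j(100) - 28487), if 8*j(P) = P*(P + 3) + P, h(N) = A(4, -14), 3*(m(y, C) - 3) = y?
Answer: 25401/271870 ≈ 0.093431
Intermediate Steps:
m(y, C) = 3 + y/3
A(q, d) = 4 + (-3 + q)/(d + q) (A(q, d) = 4 + (q - 3)/(d + q) = 4 + (-3 + q)/(d + q))
h(N) = 39/10 (h(N) = (-3 + 4*(-14) + 5*4)/(-14 + 4) = (-3 - 56 + 20)/(-10) = -⅒*(-39) = 39/10)
j(P) = P/8 + P*(3 + P)/8 (j(P) = (P*(P + 3) + P)/8 = (P*(3 + P) + P)/8 = (P + P*(3 + P))/8 = P/8 + P*(3 + P)/8)
(-2544 + h(m(15, 0)))/(j(100) - 28487) = (-2544 + 39/10)/((⅛)*100*(4 + 100) - 28487) = -25401/(10*((⅛)*100*104 - 28487)) = -25401/(10*(1300 - 28487)) = -25401/10/(-27187) = -25401/10*(-1/27187) = 25401/271870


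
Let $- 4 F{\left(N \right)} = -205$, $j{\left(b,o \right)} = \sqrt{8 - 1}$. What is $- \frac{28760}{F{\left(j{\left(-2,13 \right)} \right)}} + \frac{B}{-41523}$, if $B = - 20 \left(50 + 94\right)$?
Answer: $- \frac{318414368}{567481} \approx -561.1$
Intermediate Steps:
$j{\left(b,o \right)} = \sqrt{7}$
$F{\left(N \right)} = \frac{205}{4}$ ($F{\left(N \right)} = \left(- \frac{1}{4}\right) \left(-205\right) = \frac{205}{4}$)
$B = -2880$ ($B = \left(-20\right) 144 = -2880$)
$- \frac{28760}{F{\left(j{\left(-2,13 \right)} \right)}} + \frac{B}{-41523} = - \frac{28760}{\frac{205}{4}} - \frac{2880}{-41523} = \left(-28760\right) \frac{4}{205} - - \frac{960}{13841} = - \frac{23008}{41} + \frac{960}{13841} = - \frac{318414368}{567481}$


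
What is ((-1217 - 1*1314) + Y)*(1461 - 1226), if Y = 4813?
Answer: 536270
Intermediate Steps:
((-1217 - 1*1314) + Y)*(1461 - 1226) = ((-1217 - 1*1314) + 4813)*(1461 - 1226) = ((-1217 - 1314) + 4813)*235 = (-2531 + 4813)*235 = 2282*235 = 536270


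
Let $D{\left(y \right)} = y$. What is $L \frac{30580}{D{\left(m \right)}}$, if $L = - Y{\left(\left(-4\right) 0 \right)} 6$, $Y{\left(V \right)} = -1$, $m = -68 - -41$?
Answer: $- \frac{61160}{9} \approx -6795.6$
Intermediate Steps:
$m = -27$ ($m = -68 + 41 = -27$)
$L = 6$ ($L = \left(-1\right) \left(-1\right) 6 = 1 \cdot 6 = 6$)
$L \frac{30580}{D{\left(m \right)}} = 6 \frac{30580}{-27} = 6 \cdot 30580 \left(- \frac{1}{27}\right) = 6 \left(- \frac{30580}{27}\right) = - \frac{61160}{9}$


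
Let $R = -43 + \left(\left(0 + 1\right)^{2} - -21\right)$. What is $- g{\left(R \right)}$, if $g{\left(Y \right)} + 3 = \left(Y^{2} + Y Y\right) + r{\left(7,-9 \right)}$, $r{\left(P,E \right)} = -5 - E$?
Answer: $-883$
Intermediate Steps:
$R = -21$ ($R = -43 + \left(1^{2} + 21\right) = -43 + \left(1 + 21\right) = -43 + 22 = -21$)
$g{\left(Y \right)} = 1 + 2 Y^{2}$ ($g{\left(Y \right)} = -3 - \left(-4 - Y^{2} - Y Y\right) = -3 + \left(\left(Y^{2} + Y^{2}\right) + \left(-5 + 9\right)\right) = -3 + \left(2 Y^{2} + 4\right) = -3 + \left(4 + 2 Y^{2}\right) = 1 + 2 Y^{2}$)
$- g{\left(R \right)} = - (1 + 2 \left(-21\right)^{2}) = - (1 + 2 \cdot 441) = - (1 + 882) = \left(-1\right) 883 = -883$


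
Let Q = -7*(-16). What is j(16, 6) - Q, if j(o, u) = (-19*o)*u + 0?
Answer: -1936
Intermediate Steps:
Q = 112
j(o, u) = -19*o*u (j(o, u) = -19*o*u + 0 = -19*o*u)
j(16, 6) - Q = -19*16*6 - 1*112 = -1824 - 112 = -1936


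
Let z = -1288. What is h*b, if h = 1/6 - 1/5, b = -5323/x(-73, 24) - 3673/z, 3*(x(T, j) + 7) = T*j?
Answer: -9026767/22836240 ≈ -0.39528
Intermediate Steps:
x(T, j) = -7 + T*j/3 (x(T, j) = -7 + (T*j)/3 = -7 + T*j/3)
b = 9026767/761208 (b = -5323/(-7 + (1/3)*(-73)*24) - 3673/(-1288) = -5323/(-7 - 584) - 3673*(-1/1288) = -5323/(-591) + 3673/1288 = -5323*(-1/591) + 3673/1288 = 5323/591 + 3673/1288 = 9026767/761208 ≈ 11.858)
h = -1/30 (h = 1*(1/6) - 1*1/5 = 1/6 - 1/5 = -1/30 ≈ -0.033333)
h*b = -1/30*9026767/761208 = -9026767/22836240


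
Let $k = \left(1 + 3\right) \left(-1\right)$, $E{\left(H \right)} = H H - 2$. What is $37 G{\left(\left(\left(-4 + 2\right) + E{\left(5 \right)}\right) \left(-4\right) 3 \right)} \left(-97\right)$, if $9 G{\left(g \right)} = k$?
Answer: $\frac{14356}{9} \approx 1595.1$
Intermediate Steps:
$E{\left(H \right)} = -2 + H^{2}$ ($E{\left(H \right)} = H^{2} - 2 = -2 + H^{2}$)
$k = -4$ ($k = 4 \left(-1\right) = -4$)
$G{\left(g \right)} = - \frac{4}{9}$ ($G{\left(g \right)} = \frac{1}{9} \left(-4\right) = - \frac{4}{9}$)
$37 G{\left(\left(\left(-4 + 2\right) + E{\left(5 \right)}\right) \left(-4\right) 3 \right)} \left(-97\right) = 37 \left(- \frac{4}{9}\right) \left(-97\right) = \left(- \frac{148}{9}\right) \left(-97\right) = \frac{14356}{9}$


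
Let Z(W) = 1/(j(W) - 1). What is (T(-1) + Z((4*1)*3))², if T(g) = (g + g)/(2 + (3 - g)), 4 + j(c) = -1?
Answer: ¼ ≈ 0.25000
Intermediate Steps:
j(c) = -5 (j(c) = -4 - 1 = -5)
T(g) = 2*g/(5 - g) (T(g) = (2*g)/(5 - g) = 2*g/(5 - g))
Z(W) = -⅙ (Z(W) = 1/(-5 - 1) = 1/(-6) = -⅙)
(T(-1) + Z((4*1)*3))² = (-2*(-1)/(-5 - 1) - ⅙)² = (-2*(-1)/(-6) - ⅙)² = (-2*(-1)*(-⅙) - ⅙)² = (-⅓ - ⅙)² = (-½)² = ¼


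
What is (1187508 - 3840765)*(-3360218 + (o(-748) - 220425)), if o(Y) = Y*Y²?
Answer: 1119912278691195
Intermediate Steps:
o(Y) = Y³
(1187508 - 3840765)*(-3360218 + (o(-748) - 220425)) = (1187508 - 3840765)*(-3360218 + ((-748)³ - 220425)) = -2653257*(-3360218 + (-418508992 - 220425)) = -2653257*(-3360218 - 418729417) = -2653257*(-422089635) = 1119912278691195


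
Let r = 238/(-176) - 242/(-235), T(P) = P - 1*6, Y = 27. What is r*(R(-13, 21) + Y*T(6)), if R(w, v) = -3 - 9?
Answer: 20007/5170 ≈ 3.8698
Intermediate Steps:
R(w, v) = -12
T(P) = -6 + P (T(P) = P - 6 = -6 + P)
r = -6669/20680 (r = 238*(-1/176) - 242*(-1/235) = -119/88 + 242/235 = -6669/20680 ≈ -0.32249)
r*(R(-13, 21) + Y*T(6)) = -6669*(-12 + 27*(-6 + 6))/20680 = -6669*(-12 + 27*0)/20680 = -6669*(-12 + 0)/20680 = -6669/20680*(-12) = 20007/5170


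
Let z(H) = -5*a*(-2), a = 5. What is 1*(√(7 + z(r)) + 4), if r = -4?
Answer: 4 + √57 ≈ 11.550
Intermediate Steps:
z(H) = 50 (z(H) = -5*5*(-2) = -25*(-2) = 50)
1*(√(7 + z(r)) + 4) = 1*(√(7 + 50) + 4) = 1*(√57 + 4) = 1*(4 + √57) = 4 + √57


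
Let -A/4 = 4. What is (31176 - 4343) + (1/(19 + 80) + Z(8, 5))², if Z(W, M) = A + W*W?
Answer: 285581242/9801 ≈ 29138.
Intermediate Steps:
A = -16 (A = -4*4 = -16)
Z(W, M) = -16 + W² (Z(W, M) = -16 + W*W = -16 + W²)
(31176 - 4343) + (1/(19 + 80) + Z(8, 5))² = (31176 - 4343) + (1/(19 + 80) + (-16 + 8²))² = 26833 + (1/99 + (-16 + 64))² = 26833 + (1/99 + 48)² = 26833 + (4753/99)² = 26833 + 22591009/9801 = 285581242/9801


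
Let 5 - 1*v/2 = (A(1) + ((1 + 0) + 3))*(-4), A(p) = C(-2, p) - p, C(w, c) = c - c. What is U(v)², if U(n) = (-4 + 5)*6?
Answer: 36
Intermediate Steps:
C(w, c) = 0
A(p) = -p (A(p) = 0 - p = -p)
v = 34 (v = 10 - 2*(-1*1 + ((1 + 0) + 3))*(-4) = 10 - 2*(-1 + (1 + 3))*(-4) = 10 - 2*(-1 + 4)*(-4) = 10 - 6*(-4) = 10 - 2*(-12) = 10 + 24 = 34)
U(n) = 6 (U(n) = 1*6 = 6)
U(v)² = 6² = 36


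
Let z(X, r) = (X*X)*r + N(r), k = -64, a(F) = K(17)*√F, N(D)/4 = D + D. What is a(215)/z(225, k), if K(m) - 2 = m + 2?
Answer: -21*√215/3240512 ≈ -9.5022e-5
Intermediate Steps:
K(m) = 4 + m (K(m) = 2 + (m + 2) = 2 + (2 + m) = 4 + m)
N(D) = 8*D (N(D) = 4*(D + D) = 4*(2*D) = 8*D)
a(F) = 21*√F (a(F) = (4 + 17)*√F = 21*√F)
z(X, r) = 8*r + r*X² (z(X, r) = (X*X)*r + 8*r = X²*r + 8*r = r*X² + 8*r = 8*r + r*X²)
a(215)/z(225, k) = (21*√215)/((-64*(8 + 225²))) = (21*√215)/((-64*(8 + 50625))) = (21*√215)/((-64*50633)) = (21*√215)/(-3240512) = (21*√215)*(-1/3240512) = -21*√215/3240512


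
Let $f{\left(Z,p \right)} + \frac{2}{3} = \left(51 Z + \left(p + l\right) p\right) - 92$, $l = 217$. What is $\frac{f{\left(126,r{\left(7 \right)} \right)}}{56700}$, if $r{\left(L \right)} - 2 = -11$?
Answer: $\frac{478}{6075} \approx 0.078683$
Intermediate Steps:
$r{\left(L \right)} = -9$ ($r{\left(L \right)} = 2 - 11 = -9$)
$f{\left(Z,p \right)} = - \frac{278}{3} + 51 Z + p \left(217 + p\right)$ ($f{\left(Z,p \right)} = - \frac{2}{3} - \left(92 - 51 Z - \left(p + 217\right) p\right) = - \frac{2}{3} - \left(92 - 51 Z - \left(217 + p\right) p\right) = - \frac{2}{3} - \left(92 - 51 Z - p \left(217 + p\right)\right) = - \frac{2}{3} + \left(-92 + 51 Z + p \left(217 + p\right)\right) = - \frac{278}{3} + 51 Z + p \left(217 + p\right)$)
$\frac{f{\left(126,r{\left(7 \right)} \right)}}{56700} = \frac{- \frac{278}{3} + \left(-9\right)^{2} + 51 \cdot 126 + 217 \left(-9\right)}{56700} = \left(- \frac{278}{3} + 81 + 6426 - 1953\right) \frac{1}{56700} = \frac{13384}{3} \cdot \frac{1}{56700} = \frac{478}{6075}$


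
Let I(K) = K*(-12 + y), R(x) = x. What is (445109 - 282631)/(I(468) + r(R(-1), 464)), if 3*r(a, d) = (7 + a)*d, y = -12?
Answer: -81239/5152 ≈ -15.768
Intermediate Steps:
I(K) = -24*K (I(K) = K*(-12 - 12) = K*(-24) = -24*K)
r(a, d) = d*(7 + a)/3 (r(a, d) = ((7 + a)*d)/3 = (d*(7 + a))/3 = d*(7 + a)/3)
(445109 - 282631)/(I(468) + r(R(-1), 464)) = (445109 - 282631)/(-24*468 + (⅓)*464*(7 - 1)) = 162478/(-11232 + (⅓)*464*6) = 162478/(-11232 + 928) = 162478/(-10304) = 162478*(-1/10304) = -81239/5152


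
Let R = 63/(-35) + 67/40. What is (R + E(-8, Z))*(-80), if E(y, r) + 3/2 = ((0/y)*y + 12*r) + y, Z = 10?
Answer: -8830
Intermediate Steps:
R = -⅛ (R = 63*(-1/35) + 67*(1/40) = -9/5 + 67/40 = -⅛ ≈ -0.12500)
E(y, r) = -3/2 + y + 12*r (E(y, r) = -3/2 + (((0/y)*y + 12*r) + y) = -3/2 + ((0*y + 12*r) + y) = -3/2 + ((0 + 12*r) + y) = -3/2 + (12*r + y) = -3/2 + (y + 12*r) = -3/2 + y + 12*r)
(R + E(-8, Z))*(-80) = (-⅛ + (-3/2 - 8 + 12*10))*(-80) = (-⅛ + (-3/2 - 8 + 120))*(-80) = (-⅛ + 221/2)*(-80) = (883/8)*(-80) = -8830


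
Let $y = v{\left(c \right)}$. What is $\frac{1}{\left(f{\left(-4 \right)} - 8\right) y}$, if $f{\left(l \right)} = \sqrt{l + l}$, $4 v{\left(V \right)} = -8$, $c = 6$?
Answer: $\frac{1}{18} + \frac{i \sqrt{2}}{72} \approx 0.055556 + 0.019642 i$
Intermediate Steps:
$v{\left(V \right)} = -2$ ($v{\left(V \right)} = \frac{1}{4} \left(-8\right) = -2$)
$f{\left(l \right)} = \sqrt{2} \sqrt{l}$ ($f{\left(l \right)} = \sqrt{2 l} = \sqrt{2} \sqrt{l}$)
$y = -2$
$\frac{1}{\left(f{\left(-4 \right)} - 8\right) y} = \frac{1}{\left(\sqrt{2} \sqrt{-4} - 8\right) \left(-2\right)} = \frac{1}{\left(\sqrt{2} \cdot 2 i - 8\right) \left(-2\right)} = \frac{1}{\left(2 i \sqrt{2} - 8\right) \left(-2\right)} = \frac{1}{\left(-8 + 2 i \sqrt{2}\right) \left(-2\right)} = \frac{1}{16 - 4 i \sqrt{2}}$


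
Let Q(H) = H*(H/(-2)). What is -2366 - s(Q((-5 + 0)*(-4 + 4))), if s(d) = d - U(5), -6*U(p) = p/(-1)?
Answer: -14191/6 ≈ -2365.2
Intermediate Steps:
U(p) = p/6 (U(p) = -p/(6*(-1)) = -p*(-1)/6 = -(-1)*p/6 = p/6)
Q(H) = -H**2/2 (Q(H) = H*(H*(-1/2)) = H*(-H/2) = -H**2/2)
s(d) = -5/6 + d (s(d) = d - 5/6 = -5/6 + d)
-2366 - s(Q((-5 + 0)*(-4 + 4))) = -2366 - (-5/6 - (-5 + 0)**2*(-4 + 4)**2/2) = -2366 - (-5/6 - (-5*0)**2/2) = -2366 - (-5/6 - 1/2*0**2) = -2366 - (-5/6 - 1/2*0) = -2366 - (-5/6 + 0) = -2366 - 1*(-5/6) = -2366 + 5/6 = -14191/6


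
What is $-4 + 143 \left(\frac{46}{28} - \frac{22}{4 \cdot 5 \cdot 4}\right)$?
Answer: $\frac{53649}{280} \approx 191.6$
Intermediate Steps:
$-4 + 143 \left(\frac{46}{28} - \frac{22}{4 \cdot 5 \cdot 4}\right) = -4 + 143 \left(46 \cdot \frac{1}{28} - \frac{22}{20 \cdot 4}\right) = -4 + 143 \left(\frac{23}{14} - \frac{22}{80}\right) = -4 + 143 \left(\frac{23}{14} - \frac{11}{40}\right) = -4 + 143 \cdot \frac{383}{280} = -4 + \frac{54769}{280} = \frac{53649}{280}$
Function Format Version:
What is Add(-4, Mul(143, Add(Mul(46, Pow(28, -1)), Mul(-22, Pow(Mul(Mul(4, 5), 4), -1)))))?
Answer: Rational(53649, 280) ≈ 191.60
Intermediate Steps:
Add(-4, Mul(143, Add(Mul(46, Pow(28, -1)), Mul(-22, Pow(Mul(Mul(4, 5), 4), -1))))) = Add(-4, Mul(143, Add(Mul(46, Rational(1, 28)), Mul(-22, Pow(Mul(20, 4), -1))))) = Add(-4, Mul(143, Add(Rational(23, 14), Mul(-22, Pow(80, -1))))) = Add(-4, Mul(143, Add(Rational(23, 14), Mul(-22, Rational(1, 80))))) = Add(-4, Mul(143, Add(Rational(23, 14), Rational(-11, 40)))) = Add(-4, Mul(143, Rational(383, 280))) = Add(-4, Rational(54769, 280)) = Rational(53649, 280)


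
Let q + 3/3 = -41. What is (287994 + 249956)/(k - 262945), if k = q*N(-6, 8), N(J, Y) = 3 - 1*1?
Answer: -537950/263029 ≈ -2.0452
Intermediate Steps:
N(J, Y) = 2 (N(J, Y) = 3 - 1 = 2)
q = -42 (q = -1 - 41 = -42)
k = -84 (k = -42*2 = -84)
(287994 + 249956)/(k - 262945) = (287994 + 249956)/(-84 - 262945) = 537950/(-263029) = 537950*(-1/263029) = -537950/263029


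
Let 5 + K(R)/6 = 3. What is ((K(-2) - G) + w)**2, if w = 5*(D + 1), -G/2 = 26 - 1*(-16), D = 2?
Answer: 7569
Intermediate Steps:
K(R) = -12 (K(R) = -30 + 6*3 = -30 + 18 = -12)
G = -84 (G = -2*(26 - 1*(-16)) = -2*(26 + 16) = -2*42 = -84)
w = 15 (w = 5*(2 + 1) = 5*3 = 15)
((K(-2) - G) + w)**2 = ((-12 - 1*(-84)) + 15)**2 = ((-12 + 84) + 15)**2 = (72 + 15)**2 = 87**2 = 7569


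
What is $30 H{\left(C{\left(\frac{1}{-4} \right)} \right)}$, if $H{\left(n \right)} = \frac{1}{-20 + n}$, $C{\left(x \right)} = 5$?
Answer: $-2$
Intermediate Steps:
$30 H{\left(C{\left(\frac{1}{-4} \right)} \right)} = \frac{30}{-20 + 5} = \frac{30}{-15} = 30 \left(- \frac{1}{15}\right) = -2$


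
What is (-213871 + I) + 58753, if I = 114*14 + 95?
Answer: -153427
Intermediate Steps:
I = 1691 (I = 1596 + 95 = 1691)
(-213871 + I) + 58753 = (-213871 + 1691) + 58753 = -212180 + 58753 = -153427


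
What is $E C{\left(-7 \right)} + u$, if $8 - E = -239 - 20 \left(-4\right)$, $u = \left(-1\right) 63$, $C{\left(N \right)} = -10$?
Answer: $-1733$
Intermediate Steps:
$u = -63$
$E = 167$ ($E = 8 - \left(-239 - 20 \left(-4\right)\right) = 8 - \left(-239 - -80\right) = 8 - \left(-239 + 80\right) = 8 - -159 = 8 + 159 = 167$)
$E C{\left(-7 \right)} + u = 167 \left(-10\right) - 63 = -1670 - 63 = -1733$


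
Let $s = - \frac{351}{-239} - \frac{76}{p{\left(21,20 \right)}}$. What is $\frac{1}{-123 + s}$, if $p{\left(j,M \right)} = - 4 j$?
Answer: $- \frac{5019}{605425} \approx -0.00829$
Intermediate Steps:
$s = \frac{11912}{5019}$ ($s = - \frac{351}{-239} - \frac{76}{\left(-4\right) 21} = \left(-351\right) \left(- \frac{1}{239}\right) - \frac{76}{-84} = \frac{351}{239} - - \frac{19}{21} = \frac{351}{239} + \frac{19}{21} = \frac{11912}{5019} \approx 2.3734$)
$\frac{1}{-123 + s} = \frac{1}{-123 + \frac{11912}{5019}} = \frac{1}{- \frac{605425}{5019}} = - \frac{5019}{605425}$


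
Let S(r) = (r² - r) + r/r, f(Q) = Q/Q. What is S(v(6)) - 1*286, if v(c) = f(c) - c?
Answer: -255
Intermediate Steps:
f(Q) = 1
v(c) = 1 - c
S(r) = 1 + r² - r (S(r) = (r² - r) + 1 = 1 + r² - r)
S(v(6)) - 1*286 = (1 + (1 - 1*6)² - (1 - 1*6)) - 1*286 = (1 + (1 - 6)² - (1 - 6)) - 286 = (1 + (-5)² - 1*(-5)) - 286 = (1 + 25 + 5) - 286 = 31 - 286 = -255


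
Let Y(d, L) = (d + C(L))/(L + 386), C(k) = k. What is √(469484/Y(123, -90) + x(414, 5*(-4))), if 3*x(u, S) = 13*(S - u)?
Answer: √509319074/11 ≈ 2051.6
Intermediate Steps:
Y(d, L) = (L + d)/(386 + L) (Y(d, L) = (d + L)/(L + 386) = (L + d)/(386 + L))
x(u, S) = -13*u/3 + 13*S/3 (x(u, S) = (13*(S - u))/3 = (-13*u + 13*S)/3 = -13*u/3 + 13*S/3)
√(469484/Y(123, -90) + x(414, 5*(-4))) = √(469484/(((-90 + 123)/(386 - 90))) + (-13/3*414 + 13*(5*(-4))/3)) = √(469484/((33/296)) + (-1794 + (13/3)*(-20))) = √(469484/(((1/296)*33)) + (-1794 - 260/3)) = √(469484/(33/296) - 5642/3) = √(469484*(296/33) - 5642/3) = √(138967264/33 - 5642/3) = √(46301734/11) = √509319074/11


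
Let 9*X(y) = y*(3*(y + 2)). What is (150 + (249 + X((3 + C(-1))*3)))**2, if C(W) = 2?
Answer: 234256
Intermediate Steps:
X(y) = y*(6 + 3*y)/9 (X(y) = (y*(3*(y + 2)))/9 = (y*(3*(2 + y)))/9 = (y*(6 + 3*y))/9 = y*(6 + 3*y)/9)
(150 + (249 + X((3 + C(-1))*3)))**2 = (150 + (249 + ((3 + 2)*3)*(2 + (3 + 2)*3)/3))**2 = (150 + (249 + (5*3)*(2 + 5*3)/3))**2 = (150 + (249 + (1/3)*15*(2 + 15)))**2 = (150 + (249 + (1/3)*15*17))**2 = (150 + (249 + 85))**2 = (150 + 334)**2 = 484**2 = 234256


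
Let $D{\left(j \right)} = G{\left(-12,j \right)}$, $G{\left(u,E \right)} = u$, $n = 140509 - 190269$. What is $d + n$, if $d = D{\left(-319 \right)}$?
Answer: $-49772$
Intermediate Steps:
$n = -49760$
$D{\left(j \right)} = -12$
$d = -12$
$d + n = -12 - 49760 = -49772$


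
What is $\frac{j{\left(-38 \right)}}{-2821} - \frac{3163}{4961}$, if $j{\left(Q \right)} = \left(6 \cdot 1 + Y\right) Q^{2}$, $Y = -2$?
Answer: $- \frac{37577559}{13994981} \approx -2.6851$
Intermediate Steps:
$j{\left(Q \right)} = 4 Q^{2}$ ($j{\left(Q \right)} = \left(6 \cdot 1 - 2\right) Q^{2} = \left(6 - 2\right) Q^{2} = 4 Q^{2}$)
$\frac{j{\left(-38 \right)}}{-2821} - \frac{3163}{4961} = \frac{4 \left(-38\right)^{2}}{-2821} - \frac{3163}{4961} = 4 \cdot 1444 \left(- \frac{1}{2821}\right) - \frac{3163}{4961} = 5776 \left(- \frac{1}{2821}\right) - \frac{3163}{4961} = - \frac{5776}{2821} - \frac{3163}{4961} = - \frac{37577559}{13994981}$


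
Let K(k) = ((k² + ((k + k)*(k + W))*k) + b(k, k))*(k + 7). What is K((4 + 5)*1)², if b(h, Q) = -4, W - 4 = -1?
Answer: 1045616896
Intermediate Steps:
W = 3 (W = 4 - 1 = 3)
K(k) = (7 + k)*(-4 + k² + 2*k²*(3 + k)) (K(k) = ((k² + ((k + k)*(k + 3))*k) - 4)*(k + 7) = ((k² + ((2*k)*(3 + k))*k) - 4)*(7 + k) = ((k² + (2*k*(3 + k))*k) - 4)*(7 + k) = ((k² + 2*k²*(3 + k)) - 4)*(7 + k) = (-4 + k² + 2*k²*(3 + k))*(7 + k) = (7 + k)*(-4 + k² + 2*k²*(3 + k)))
K((4 + 5)*1)² = (-28 - 4*(4 + 5) + 2*((4 + 5)*1)⁴ + 21*((4 + 5)*1)³ + 49*((4 + 5)*1)²)² = (-28 - 36 + 2*(9*1)⁴ + 21*(9*1)³ + 49*(9*1)²)² = (-28 - 4*9 + 2*9⁴ + 21*9³ + 49*9²)² = (-28 - 36 + 2*6561 + 21*729 + 49*81)² = (-28 - 36 + 13122 + 15309 + 3969)² = 32336² = 1045616896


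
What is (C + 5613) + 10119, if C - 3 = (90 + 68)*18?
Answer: 18579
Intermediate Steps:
C = 2847 (C = 3 + (90 + 68)*18 = 3 + 158*18 = 3 + 2844 = 2847)
(C + 5613) + 10119 = (2847 + 5613) + 10119 = 8460 + 10119 = 18579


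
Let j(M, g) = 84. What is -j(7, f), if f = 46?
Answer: -84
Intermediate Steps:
-j(7, f) = -1*84 = -84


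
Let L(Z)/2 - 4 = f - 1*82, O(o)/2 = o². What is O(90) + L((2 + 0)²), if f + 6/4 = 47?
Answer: 16135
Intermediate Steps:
f = 91/2 (f = -3/2 + 47 = 91/2 ≈ 45.500)
O(o) = 2*o²
L(Z) = -65 (L(Z) = 8 + 2*(91/2 - 1*82) = 8 + 2*(91/2 - 82) = 8 + 2*(-73/2) = 8 - 73 = -65)
O(90) + L((2 + 0)²) = 2*90² - 65 = 2*8100 - 65 = 16200 - 65 = 16135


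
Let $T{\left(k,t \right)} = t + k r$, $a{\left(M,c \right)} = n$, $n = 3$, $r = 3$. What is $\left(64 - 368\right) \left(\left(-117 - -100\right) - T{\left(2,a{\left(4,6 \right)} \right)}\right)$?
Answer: $7904$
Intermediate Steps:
$a{\left(M,c \right)} = 3$
$T{\left(k,t \right)} = t + 3 k$ ($T{\left(k,t \right)} = t + k 3 = t + 3 k$)
$\left(64 - 368\right) \left(\left(-117 - -100\right) - T{\left(2,a{\left(4,6 \right)} \right)}\right) = \left(64 - 368\right) \left(\left(-117 - -100\right) - \left(3 + 3 \cdot 2\right)\right) = - 304 \left(\left(-117 + 100\right) - \left(3 + 6\right)\right) = - 304 \left(-17 - 9\right) = \left(-304\right) \left(-26\right) = 7904$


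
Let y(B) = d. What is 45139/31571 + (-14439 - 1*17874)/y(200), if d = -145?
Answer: 1026698878/4577795 ≈ 224.28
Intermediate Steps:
y(B) = -145
45139/31571 + (-14439 - 1*17874)/y(200) = 45139/31571 + (-14439 - 1*17874)/(-145) = 45139*(1/31571) + (-14439 - 17874)*(-1/145) = 45139/31571 - 32313*(-1/145) = 45139/31571 + 32313/145 = 1026698878/4577795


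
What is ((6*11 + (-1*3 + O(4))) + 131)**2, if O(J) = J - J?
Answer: 37636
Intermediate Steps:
O(J) = 0
((6*11 + (-1*3 + O(4))) + 131)**2 = ((6*11 + (-1*3 + 0)) + 131)**2 = ((66 + (-3 + 0)) + 131)**2 = ((66 - 3) + 131)**2 = (63 + 131)**2 = 194**2 = 37636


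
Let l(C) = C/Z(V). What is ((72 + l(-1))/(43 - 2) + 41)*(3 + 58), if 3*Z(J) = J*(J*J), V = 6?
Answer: 7699115/2952 ≈ 2608.1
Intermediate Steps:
Z(J) = J³/3 (Z(J) = (J*(J*J))/3 = (J*J²)/3 = J³/3)
l(C) = C/72 (l(C) = C/(((⅓)*6³)) = C/(((⅓)*216)) = C/72)
((72 + l(-1))/(43 - 2) + 41)*(3 + 58) = ((72 + (1/72)*(-1))/(43 - 2) + 41)*(3 + 58) = ((72 - 1/72)/41 + 41)*61 = ((5183/72)*(1/41) + 41)*61 = (5183/2952 + 41)*61 = (126215/2952)*61 = 7699115/2952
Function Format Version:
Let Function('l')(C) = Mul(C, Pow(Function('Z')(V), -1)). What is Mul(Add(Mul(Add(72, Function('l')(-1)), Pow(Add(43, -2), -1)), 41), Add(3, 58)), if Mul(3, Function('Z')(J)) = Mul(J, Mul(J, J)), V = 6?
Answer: Rational(7699115, 2952) ≈ 2608.1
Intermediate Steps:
Function('Z')(J) = Mul(Rational(1, 3), Pow(J, 3)) (Function('Z')(J) = Mul(Rational(1, 3), Mul(J, Mul(J, J))) = Mul(Rational(1, 3), Mul(J, Pow(J, 2))) = Mul(Rational(1, 3), Pow(J, 3)))
Function('l')(C) = Mul(Rational(1, 72), C) (Function('l')(C) = Mul(C, Pow(Mul(Rational(1, 3), Pow(6, 3)), -1)) = Mul(C, Pow(Mul(Rational(1, 3), 216), -1)) = Mul(C, Pow(72, -1)) = Mul(C, Rational(1, 72)) = Mul(Rational(1, 72), C))
Mul(Add(Mul(Add(72, Function('l')(-1)), Pow(Add(43, -2), -1)), 41), Add(3, 58)) = Mul(Add(Mul(Add(72, Mul(Rational(1, 72), -1)), Pow(Add(43, -2), -1)), 41), Add(3, 58)) = Mul(Add(Mul(Add(72, Rational(-1, 72)), Pow(41, -1)), 41), 61) = Mul(Add(Mul(Rational(5183, 72), Rational(1, 41)), 41), 61) = Mul(Add(Rational(5183, 2952), 41), 61) = Mul(Rational(126215, 2952), 61) = Rational(7699115, 2952)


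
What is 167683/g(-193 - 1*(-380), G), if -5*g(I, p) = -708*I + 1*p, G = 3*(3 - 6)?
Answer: 167683/26481 ≈ 6.3322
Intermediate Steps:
G = -9 (G = 3*(-3) = -9)
g(I, p) = -p/5 + 708*I/5 (g(I, p) = -(-708*I + 1*p)/5 = -(-708*I + p)/5 = -(p - 708*I)/5 = -p/5 + 708*I/5)
167683/g(-193 - 1*(-380), G) = 167683/(-1/5*(-9) + 708*(-193 - 1*(-380))/5) = 167683/(9/5 + 708*(-193 + 380)/5) = 167683/(9/5 + (708/5)*187) = 167683/(9/5 + 132396/5) = 167683/26481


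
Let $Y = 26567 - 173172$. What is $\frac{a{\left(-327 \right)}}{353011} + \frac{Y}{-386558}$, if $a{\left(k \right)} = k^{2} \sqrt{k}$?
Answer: $\frac{146605}{386558} + \frac{106929 i \sqrt{327}}{353011} \approx 0.37926 + 5.4775 i$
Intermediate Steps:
$Y = -146605$ ($Y = 26567 - 173172 = -146605$)
$a{\left(k \right)} = k^{\frac{5}{2}}$
$\frac{a{\left(-327 \right)}}{353011} + \frac{Y}{-386558} = \frac{\left(-327\right)^{\frac{5}{2}}}{353011} - \frac{146605}{-386558} = 106929 i \sqrt{327} \cdot \frac{1}{353011} - - \frac{146605}{386558} = \frac{106929 i \sqrt{327}}{353011} + \frac{146605}{386558} = \frac{146605}{386558} + \frac{106929 i \sqrt{327}}{353011}$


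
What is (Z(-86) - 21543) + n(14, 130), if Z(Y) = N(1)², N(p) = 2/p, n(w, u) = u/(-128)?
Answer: -1378561/64 ≈ -21540.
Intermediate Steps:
n(w, u) = -u/128 (n(w, u) = u*(-1/128) = -u/128)
Z(Y) = 4 (Z(Y) = (2/1)² = (2*1)² = 2² = 4)
(Z(-86) - 21543) + n(14, 130) = (4 - 21543) - 1/128*130 = -21539 - 65/64 = -1378561/64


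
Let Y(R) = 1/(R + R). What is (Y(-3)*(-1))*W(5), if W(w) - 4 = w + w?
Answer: 7/3 ≈ 2.3333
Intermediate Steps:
W(w) = 4 + 2*w (W(w) = 4 + (w + w) = 4 + 2*w)
Y(R) = 1/(2*R)
(Y(-3)*(-1))*W(5) = (((1/2)/(-3))*(-1))*(4 + 2*5) = (((1/2)*(-1/3))*(-1))*(4 + 10) = -1/6*(-1)*14 = (1/6)*14 = 7/3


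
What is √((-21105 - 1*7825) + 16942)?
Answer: 18*I*√37 ≈ 109.49*I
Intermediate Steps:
√((-21105 - 1*7825) + 16942) = √((-21105 - 7825) + 16942) = √(-28930 + 16942) = √(-11988) = 18*I*√37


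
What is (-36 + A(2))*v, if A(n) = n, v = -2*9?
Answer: 612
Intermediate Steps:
v = -18
(-36 + A(2))*v = (-36 + 2)*(-18) = -34*(-18) = 612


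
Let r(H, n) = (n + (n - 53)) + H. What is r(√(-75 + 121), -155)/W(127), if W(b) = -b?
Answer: 363/127 - √46/127 ≈ 2.8049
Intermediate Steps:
r(H, n) = -53 + H + 2*n (r(H, n) = (n + (-53 + n)) + H = (-53 + 2*n) + H = -53 + H + 2*n)
r(√(-75 + 121), -155)/W(127) = (-53 + √(-75 + 121) + 2*(-155))/((-1*127)) = (-53 + √46 - 310)/(-127) = (-363 + √46)*(-1/127) = 363/127 - √46/127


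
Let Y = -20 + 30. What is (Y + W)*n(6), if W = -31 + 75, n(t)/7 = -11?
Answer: -4158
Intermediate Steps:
n(t) = -77 (n(t) = 7*(-11) = -77)
Y = 10
W = 44
(Y + W)*n(6) = (10 + 44)*(-77) = 54*(-77) = -4158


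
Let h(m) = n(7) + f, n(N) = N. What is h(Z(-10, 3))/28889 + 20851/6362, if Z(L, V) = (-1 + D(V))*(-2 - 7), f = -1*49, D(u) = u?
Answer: 86013905/26255974 ≈ 3.2760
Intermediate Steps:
f = -49
Z(L, V) = 9 - 9*V (Z(L, V) = (-1 + V)*(-2 - 7) = (-1 + V)*(-9) = 9 - 9*V)
h(m) = -42 (h(m) = 7 - 49 = -42)
h(Z(-10, 3))/28889 + 20851/6362 = -42/28889 + 20851/6362 = -42*1/28889 + 20851*(1/6362) = -6/4127 + 20851/6362 = 86013905/26255974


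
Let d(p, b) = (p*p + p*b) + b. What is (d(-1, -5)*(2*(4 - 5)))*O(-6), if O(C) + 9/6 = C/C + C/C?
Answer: -1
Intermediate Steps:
d(p, b) = b + p**2 + b*p (d(p, b) = (p**2 + b*p) + b = b + p**2 + b*p)
O(C) = 1/2 (O(C) = -3/2 + (C/C + C/C) = -3/2 + (1 + 1) = -3/2 + 2 = 1/2)
(d(-1, -5)*(2*(4 - 5)))*O(-6) = ((-5 + (-1)**2 - 5*(-1))*(2*(4 - 5)))*(1/2) = ((-5 + 1 + 5)*(2*(-1)))*(1/2) = (1*(-2))*(1/2) = -2*1/2 = -1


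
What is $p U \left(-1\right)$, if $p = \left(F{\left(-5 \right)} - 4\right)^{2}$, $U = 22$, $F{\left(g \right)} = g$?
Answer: $-1782$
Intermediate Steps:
$p = 81$ ($p = \left(-5 - 4\right)^{2} = \left(-9\right)^{2} = 81$)
$p U \left(-1\right) = 81 \cdot 22 \left(-1\right) = 1782 \left(-1\right) = -1782$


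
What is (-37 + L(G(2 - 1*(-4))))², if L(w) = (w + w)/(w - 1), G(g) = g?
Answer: 29929/25 ≈ 1197.2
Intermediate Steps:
L(w) = 2*w/(-1 + w) (L(w) = (2*w)/(-1 + w) = 2*w/(-1 + w))
(-37 + L(G(2 - 1*(-4))))² = (-37 + 2*(2 - 1*(-4))/(-1 + (2 - 1*(-4))))² = (-37 + 2*(2 + 4)/(-1 + (2 + 4)))² = (-37 + 2*6/(-1 + 6))² = (-37 + 2*6/5)² = (-37 + 2*6*(⅕))² = (-37 + 12/5)² = (-173/5)² = 29929/25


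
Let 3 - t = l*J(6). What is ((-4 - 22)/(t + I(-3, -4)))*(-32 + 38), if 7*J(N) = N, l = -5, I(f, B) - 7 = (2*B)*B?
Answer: -91/27 ≈ -3.3704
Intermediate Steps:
I(f, B) = 7 + 2*B² (I(f, B) = 7 + (2*B)*B = 7 + 2*B²)
J(N) = N/7
t = 51/7 (t = 3 - (-5)*(⅐)*6 = 3 - (-5)*6/7 = 3 - 1*(-30/7) = 3 + 30/7 = 51/7 ≈ 7.2857)
((-4 - 22)/(t + I(-3, -4)))*(-32 + 38) = ((-4 - 22)/(51/7 + (7 + 2*(-4)²)))*(-32 + 38) = -26/(51/7 + (7 + 2*16))*6 = -26/(51/7 + (7 + 32))*6 = -26/(51/7 + 39)*6 = -26/324/7*6 = -26*7/324*6 = -91/162*6 = -91/27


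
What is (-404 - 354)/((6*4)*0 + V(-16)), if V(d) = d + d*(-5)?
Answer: -379/32 ≈ -11.844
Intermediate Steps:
V(d) = -4*d (V(d) = d - 5*d = -4*d)
(-404 - 354)/((6*4)*0 + V(-16)) = (-404 - 354)/((6*4)*0 - 4*(-16)) = -758/(24*0 + 64) = -758/(0 + 64) = -758/64 = -758*1/64 = -379/32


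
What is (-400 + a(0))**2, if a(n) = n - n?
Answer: 160000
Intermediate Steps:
a(n) = 0
(-400 + a(0))**2 = (-400 + 0)**2 = (-400)**2 = 160000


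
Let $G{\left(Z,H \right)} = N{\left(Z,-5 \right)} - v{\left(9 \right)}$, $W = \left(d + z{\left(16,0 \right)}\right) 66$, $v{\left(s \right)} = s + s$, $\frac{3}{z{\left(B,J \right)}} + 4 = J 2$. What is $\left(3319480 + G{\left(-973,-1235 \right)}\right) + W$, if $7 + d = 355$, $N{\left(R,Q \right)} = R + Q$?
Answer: $\frac{6682805}{2} \approx 3.3414 \cdot 10^{6}$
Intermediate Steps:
$N{\left(R,Q \right)} = Q + R$
$z{\left(B,J \right)} = \frac{3}{-4 + 2 J}$ ($z{\left(B,J \right)} = \frac{3}{-4 + J 2} = \frac{3}{-4 + 2 J}$)
$d = 348$ ($d = -7 + 355 = 348$)
$v{\left(s \right)} = 2 s$
$W = \frac{45837}{2}$ ($W = \left(348 + \frac{3}{2 \left(-2 + 0\right)}\right) 66 = \left(348 + \frac{3}{2 \left(-2\right)}\right) 66 = \left(348 + \frac{3}{2} \left(- \frac{1}{2}\right)\right) 66 = \left(348 - \frac{3}{4}\right) 66 = \frac{1389}{4} \cdot 66 = \frac{45837}{2} \approx 22919.0$)
$G{\left(Z,H \right)} = -23 + Z$ ($G{\left(Z,H \right)} = \left(-5 + Z\right) - 2 \cdot 9 = \left(-5 + Z\right) - 18 = -23 + Z$)
$\left(3319480 + G{\left(-973,-1235 \right)}\right) + W = \left(3319480 - 996\right) + \frac{45837}{2} = 3318484 + \frac{45837}{2} = \frac{6682805}{2}$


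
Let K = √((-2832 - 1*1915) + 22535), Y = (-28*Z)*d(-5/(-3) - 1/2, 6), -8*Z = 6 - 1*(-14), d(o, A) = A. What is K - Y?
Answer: -420 + 2*√4447 ≈ -286.63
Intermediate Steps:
Z = -5/2 (Z = -(6 - 1*(-14))/8 = -(6 + 14)/8 = -⅛*20 = -5/2 ≈ -2.5000)
Y = 420 (Y = -28*(-5/2)*6 = 70*6 = 420)
K = 2*√4447 (K = √((-2832 - 1915) + 22535) = √(-4747 + 22535) = √17788 = 2*√4447 ≈ 133.37)
K - Y = 2*√4447 - 1*420 = 2*√4447 - 420 = -420 + 2*√4447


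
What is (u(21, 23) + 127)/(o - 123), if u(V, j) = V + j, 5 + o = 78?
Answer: -171/50 ≈ -3.4200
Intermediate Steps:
o = 73 (o = -5 + 78 = 73)
(u(21, 23) + 127)/(o - 123) = ((21 + 23) + 127)/(73 - 123) = (44 + 127)/(-50) = 171*(-1/50) = -171/50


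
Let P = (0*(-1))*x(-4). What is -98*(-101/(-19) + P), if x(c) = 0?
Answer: -9898/19 ≈ -520.95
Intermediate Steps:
P = 0 (P = (0*(-1))*0 = 0*0 = 0)
-98*(-101/(-19) + P) = -98*(-101/(-19) + 0) = -98*(-101*(-1/19) + 0) = -98*(101/19 + 0) = -98*101/19 = -9898/19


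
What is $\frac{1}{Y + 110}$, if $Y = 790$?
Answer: $\frac{1}{900} \approx 0.0011111$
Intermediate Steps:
$\frac{1}{Y + 110} = \frac{1}{790 + 110} = \frac{1}{900}$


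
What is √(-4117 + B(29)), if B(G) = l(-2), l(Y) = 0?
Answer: I*√4117 ≈ 64.164*I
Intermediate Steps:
B(G) = 0
√(-4117 + B(29)) = √(-4117 + 0) = √(-4117) = I*√4117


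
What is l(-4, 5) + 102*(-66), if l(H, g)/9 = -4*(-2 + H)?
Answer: -6516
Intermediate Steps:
l(H, g) = 72 - 36*H (l(H, g) = 9*(-4*(-2 + H)) = 9*(8 - 4*H) = 72 - 36*H)
l(-4, 5) + 102*(-66) = (72 - 36*(-4)) + 102*(-66) = (72 + 144) - 6732 = 216 - 6732 = -6516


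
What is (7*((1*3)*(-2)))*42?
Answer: -1764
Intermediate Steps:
(7*((1*3)*(-2)))*42 = (7*(3*(-2)))*42 = (7*(-6))*42 = -42*42 = -1764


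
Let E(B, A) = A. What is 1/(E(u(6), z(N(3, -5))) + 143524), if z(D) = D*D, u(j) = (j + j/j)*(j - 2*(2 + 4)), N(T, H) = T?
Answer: 1/143533 ≈ 6.9670e-6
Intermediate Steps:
u(j) = (1 + j)*(-12 + j) (u(j) = (j + 1)*(j - 2*6) = (1 + j)*(j - 12) = (1 + j)*(-12 + j))
z(D) = D²
1/(E(u(6), z(N(3, -5))) + 143524) = 1/(3² + 143524) = 1/(9 + 143524) = 1/143533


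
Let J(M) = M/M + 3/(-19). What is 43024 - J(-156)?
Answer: 817440/19 ≈ 43023.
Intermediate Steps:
J(M) = 16/19 (J(M) = 1 + 3*(-1/19) = 1 - 3/19 = 16/19)
43024 - J(-156) = 43024 - 1*16/19 = 43024 - 16/19 = 817440/19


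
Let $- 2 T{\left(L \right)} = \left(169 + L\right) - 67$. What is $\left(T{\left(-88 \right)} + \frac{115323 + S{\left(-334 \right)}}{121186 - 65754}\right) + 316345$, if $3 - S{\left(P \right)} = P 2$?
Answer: $\frac{8767682005}{27716} \approx 3.1634 \cdot 10^{5}$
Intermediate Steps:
$S{\left(P \right)} = 3 - 2 P$ ($S{\left(P \right)} = 3 - P 2 = 3 - 2 P$)
$T{\left(L \right)} = -51 - \frac{L}{2}$ ($T{\left(L \right)} = - \frac{\left(169 + L\right) - 67}{2} = - \frac{102 + L}{2} = -51 - \frac{L}{2}$)
$\left(T{\left(-88 \right)} + \frac{115323 + S{\left(-334 \right)}}{121186 - 65754}\right) + 316345 = \left(\left(-51 - -44\right) + \frac{115323 + \left(3 - -668\right)}{121186 - 65754}\right) + 316345 = \left(\left(-51 + 44\right) + \frac{115323 + \left(3 + 668\right)}{55432}\right) + 316345 = \left(-7 + \left(115323 + 671\right) \frac{1}{55432}\right) + 316345 = \left(-7 + 115994 \cdot \frac{1}{55432}\right) + 316345 = \left(-7 + \frac{57997}{27716}\right) + 316345 = - \frac{136015}{27716} + 316345 = \frac{8767682005}{27716}$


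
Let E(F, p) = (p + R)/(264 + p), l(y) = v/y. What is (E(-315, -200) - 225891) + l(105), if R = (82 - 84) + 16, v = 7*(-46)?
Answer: -108430547/480 ≈ -2.2590e+5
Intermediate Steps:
v = -322
l(y) = -322/y
R = 14 (R = -2 + 16 = 14)
E(F, p) = (14 + p)/(264 + p) (E(F, p) = (p + 14)/(264 + p) = (14 + p)/(264 + p))
(E(-315, -200) - 225891) + l(105) = ((14 - 200)/(264 - 200) - 225891) - 322/105 = (-186/64 - 225891) - 322*1/105 = ((1/64)*(-186) - 225891) - 46/15 = (-93/32 - 225891) - 46/15 = -7228605/32 - 46/15 = -108430547/480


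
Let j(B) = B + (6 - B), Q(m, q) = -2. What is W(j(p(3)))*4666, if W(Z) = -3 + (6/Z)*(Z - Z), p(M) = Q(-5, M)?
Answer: -13998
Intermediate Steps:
p(M) = -2
j(B) = 6
W(Z) = -3 (W(Z) = -3 + (6/Z)*0 = -3 + 0 = -3)
W(j(p(3)))*4666 = -3*4666 = -13998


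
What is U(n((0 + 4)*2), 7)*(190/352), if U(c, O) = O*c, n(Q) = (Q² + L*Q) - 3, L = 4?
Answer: 61845/176 ≈ 351.39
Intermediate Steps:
n(Q) = -3 + Q² + 4*Q (n(Q) = (Q² + 4*Q) - 3 = -3 + Q² + 4*Q)
U(n((0 + 4)*2), 7)*(190/352) = (7*(-3 + ((0 + 4)*2)² + 4*((0 + 4)*2)))*(190/352) = (7*(-3 + (4*2)² + 4*(4*2)))*(190*(1/352)) = (7*(-3 + 8² + 4*8))*(95/176) = (7*(-3 + 64 + 32))*(95/176) = (7*93)*(95/176) = 651*(95/176) = 61845/176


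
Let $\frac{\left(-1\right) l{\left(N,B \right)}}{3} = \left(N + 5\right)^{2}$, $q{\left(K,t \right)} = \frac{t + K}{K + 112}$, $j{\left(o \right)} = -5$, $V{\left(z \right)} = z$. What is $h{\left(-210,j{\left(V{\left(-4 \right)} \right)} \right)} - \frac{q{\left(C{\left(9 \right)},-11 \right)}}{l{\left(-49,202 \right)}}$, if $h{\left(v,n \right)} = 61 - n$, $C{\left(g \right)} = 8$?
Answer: $\frac{15333119}{232320} \approx 66.0$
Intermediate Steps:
$q{\left(K,t \right)} = \frac{K + t}{112 + K}$
$l{\left(N,B \right)} = - 3 \left(5 + N\right)^{2}$ ($l{\left(N,B \right)} = - 3 \left(N + 5\right)^{2} = - 3 \left(5 + N\right)^{2}$)
$h{\left(-210,j{\left(V{\left(-4 \right)} \right)} \right)} - \frac{q{\left(C{\left(9 \right)},-11 \right)}}{l{\left(-49,202 \right)}} = \left(61 - -5\right) - \frac{\frac{1}{112 + 8} \left(8 - 11\right)}{\left(-3\right) \left(5 - 49\right)^{2}} = \left(61 + 5\right) - \frac{\frac{1}{120} \left(-3\right)}{\left(-3\right) \left(-44\right)^{2}} = 66 - \frac{\frac{1}{120} \left(-3\right)}{\left(-3\right) 1936} = 66 - - \frac{1}{40 \left(-5808\right)} = 66 - \left(- \frac{1}{40}\right) \left(- \frac{1}{5808}\right) = 66 - \frac{1}{232320} = \frac{15333119}{232320}$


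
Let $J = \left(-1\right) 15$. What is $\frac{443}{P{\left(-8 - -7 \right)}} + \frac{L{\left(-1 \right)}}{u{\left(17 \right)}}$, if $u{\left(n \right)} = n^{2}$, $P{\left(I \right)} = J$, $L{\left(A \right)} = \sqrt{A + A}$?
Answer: $- \frac{443}{15} + \frac{i \sqrt{2}}{289} \approx -29.533 + 0.0048935 i$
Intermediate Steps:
$L{\left(A \right)} = \sqrt{2} \sqrt{A}$ ($L{\left(A \right)} = \sqrt{2 A} = \sqrt{2} \sqrt{A}$)
$J = -15$
$P{\left(I \right)} = -15$
$\frac{443}{P{\left(-8 - -7 \right)}} + \frac{L{\left(-1 \right)}}{u{\left(17 \right)}} = \frac{443}{-15} + \frac{\sqrt{2} \sqrt{-1}}{17^{2}} = 443 \left(- \frac{1}{15}\right) + \frac{\sqrt{2} i}{289} = - \frac{443}{15} + i \sqrt{2} \cdot \frac{1}{289} = - \frac{443}{15} + \frac{i \sqrt{2}}{289}$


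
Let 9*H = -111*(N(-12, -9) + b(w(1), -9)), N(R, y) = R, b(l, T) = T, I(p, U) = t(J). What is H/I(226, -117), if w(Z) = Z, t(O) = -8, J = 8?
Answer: -259/8 ≈ -32.375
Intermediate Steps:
I(p, U) = -8
H = 259 (H = (-111*(-12 - 9))/9 = (-111*(-21))/9 = (1/9)*2331 = 259)
H/I(226, -117) = 259/(-8) = 259*(-1/8) = -259/8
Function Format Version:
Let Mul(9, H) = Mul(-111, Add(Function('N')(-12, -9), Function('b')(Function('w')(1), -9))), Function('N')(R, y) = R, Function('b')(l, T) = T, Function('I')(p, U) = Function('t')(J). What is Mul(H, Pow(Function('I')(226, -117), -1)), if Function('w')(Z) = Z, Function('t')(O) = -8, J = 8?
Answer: Rational(-259, 8) ≈ -32.375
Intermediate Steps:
Function('I')(p, U) = -8
H = 259 (H = Mul(Rational(1, 9), Mul(-111, Add(-12, -9))) = Mul(Rational(1, 9), Mul(-111, -21)) = Mul(Rational(1, 9), 2331) = 259)
Mul(H, Pow(Function('I')(226, -117), -1)) = Mul(259, Pow(-8, -1)) = Mul(259, Rational(-1, 8)) = Rational(-259, 8)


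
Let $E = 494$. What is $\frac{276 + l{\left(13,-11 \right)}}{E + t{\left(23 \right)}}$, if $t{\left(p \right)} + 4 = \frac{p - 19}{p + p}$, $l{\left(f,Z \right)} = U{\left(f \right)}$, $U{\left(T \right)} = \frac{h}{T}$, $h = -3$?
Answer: $\frac{82455}{146536} \approx 0.56269$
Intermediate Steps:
$U{\left(T \right)} = - \frac{3}{T}$
$l{\left(f,Z \right)} = - \frac{3}{f}$
$t{\left(p \right)} = -4 + \frac{-19 + p}{2 p}$ ($t{\left(p \right)} = -4 + \frac{p - 19}{p + p} = -4 + \frac{-19 + p}{2 p}$)
$\frac{276 + l{\left(13,-11 \right)}}{E + t{\left(23 \right)}} = \frac{276 - \frac{3}{13}}{494 + \frac{-19 - 161}{2 \cdot 23}} = \frac{276 - \frac{3}{13}}{494 + \frac{1}{2} \cdot \frac{1}{23} \left(-19 - 161\right)} = \frac{276 - \frac{3}{13}}{494 + \frac{1}{2} \cdot \frac{1}{23} \left(-180\right)} = \frac{3585}{13 \left(494 - \frac{90}{23}\right)} = \frac{3585}{13 \cdot \frac{11272}{23}} = \frac{3585}{13} \cdot \frac{23}{11272} = \frac{82455}{146536}$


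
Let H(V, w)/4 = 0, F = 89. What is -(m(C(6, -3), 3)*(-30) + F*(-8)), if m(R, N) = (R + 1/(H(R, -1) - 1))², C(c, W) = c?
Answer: 1462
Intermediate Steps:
H(V, w) = 0 (H(V, w) = 4*0 = 0)
m(R, N) = (-1 + R)² (m(R, N) = (R + 1/(0 - 1))² = (R + 1/(-1))² = (R - 1)² = (-1 + R)²)
-(m(C(6, -3), 3)*(-30) + F*(-8)) = -((1 - 1*6)²*(-30) + 89*(-8)) = -((1 - 6)²*(-30) - 712) = -((-5)²*(-30) - 712) = -(25*(-30) - 712) = -(-750 - 712) = -1*(-1462) = 1462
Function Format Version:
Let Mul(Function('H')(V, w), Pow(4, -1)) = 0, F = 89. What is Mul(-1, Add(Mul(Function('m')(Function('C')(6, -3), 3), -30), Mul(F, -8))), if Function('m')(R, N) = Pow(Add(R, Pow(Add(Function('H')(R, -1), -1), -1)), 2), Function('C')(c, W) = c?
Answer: 1462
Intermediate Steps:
Function('H')(V, w) = 0 (Function('H')(V, w) = Mul(4, 0) = 0)
Function('m')(R, N) = Pow(Add(-1, R), 2) (Function('m')(R, N) = Pow(Add(R, Pow(Add(0, -1), -1)), 2) = Pow(Add(R, Pow(-1, -1)), 2) = Pow(Add(R, -1), 2) = Pow(Add(-1, R), 2))
Mul(-1, Add(Mul(Function('m')(Function('C')(6, -3), 3), -30), Mul(F, -8))) = Mul(-1, Add(Mul(Pow(Add(1, Mul(-1, 6)), 2), -30), Mul(89, -8))) = Mul(-1, Add(Mul(Pow(Add(1, -6), 2), -30), -712)) = Mul(-1, Add(Mul(Pow(-5, 2), -30), -712)) = Mul(-1, Add(Mul(25, -30), -712)) = Mul(-1, Add(-750, -712)) = Mul(-1, -1462) = 1462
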